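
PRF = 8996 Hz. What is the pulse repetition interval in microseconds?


PRI = 1/8996 = 0.0001111605 s = 111.2 us

111.2 us


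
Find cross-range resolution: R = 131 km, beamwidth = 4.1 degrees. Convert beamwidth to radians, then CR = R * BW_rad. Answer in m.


BW_rad = 0.071558499
CR = 131000 * 0.071558499 = 9374.2 m

9374.2 m


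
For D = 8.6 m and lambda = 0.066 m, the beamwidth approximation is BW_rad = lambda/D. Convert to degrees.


BW_rad = 0.066 / 8.6 = 0.007674
BW_deg = 0.44 degrees

0.44 degrees


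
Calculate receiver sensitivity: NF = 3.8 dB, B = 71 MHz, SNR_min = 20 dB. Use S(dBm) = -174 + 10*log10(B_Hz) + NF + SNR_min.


10*log10(71000000.0) = 78.51
S = -174 + 78.51 + 3.8 + 20 = -71.7 dBm

-71.7 dBm


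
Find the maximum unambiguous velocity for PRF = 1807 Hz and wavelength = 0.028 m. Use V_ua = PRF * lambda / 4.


V_ua = 1807 * 0.028 / 4 = 12.6 m/s

12.6 m/s


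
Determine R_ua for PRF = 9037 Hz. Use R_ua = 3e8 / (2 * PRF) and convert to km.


R_ua = 3e8 / (2 * 9037) = 16598.4 m = 16.6 km

16.6 km


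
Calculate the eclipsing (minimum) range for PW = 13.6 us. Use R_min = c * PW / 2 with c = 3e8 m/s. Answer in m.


R_min = 3e8 * 13.6e-6 / 2 = 2040.0 m

2040.0 m


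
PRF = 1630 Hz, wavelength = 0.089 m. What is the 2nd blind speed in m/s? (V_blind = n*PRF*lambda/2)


V_blind = 2 * 1630 * 0.089 / 2 = 145.1 m/s

145.1 m/s


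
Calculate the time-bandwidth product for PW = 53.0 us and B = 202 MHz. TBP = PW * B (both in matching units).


TBP = 53.0 * 202 = 10706.0

10706.0


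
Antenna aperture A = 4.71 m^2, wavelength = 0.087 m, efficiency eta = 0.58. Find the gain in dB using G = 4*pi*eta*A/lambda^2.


G_linear = 4*pi*0.58*4.71/0.087^2 = 4535.45
G_dB = 10*log10(4535.45) = 36.6 dB

36.6 dB


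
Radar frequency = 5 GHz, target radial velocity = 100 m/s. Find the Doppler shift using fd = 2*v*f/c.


fd = 2 * 100 * 5000000000.0 / 3e8 = 3333.3 Hz

3333.3 Hz


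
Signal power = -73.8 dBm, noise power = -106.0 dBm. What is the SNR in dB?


SNR = -73.8 - (-106.0) = 32.2 dB

32.2 dB


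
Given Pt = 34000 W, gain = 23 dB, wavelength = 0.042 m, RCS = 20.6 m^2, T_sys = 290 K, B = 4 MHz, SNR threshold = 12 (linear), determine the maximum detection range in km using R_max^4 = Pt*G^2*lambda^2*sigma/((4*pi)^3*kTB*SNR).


G_lin = 10^(23/10) = 199.526231
R^4 = 34000 * 199.526231^2 * 0.042^2 * 20.6 / ((4*pi)^3 * 1.38e-23 * 290 * 4000000.0 * 12)
R^4 = 1.29032e17 m^4
R_max = (1.29032e17)^(1/4) = 18952.8 m = 19.0 km

19.0 km


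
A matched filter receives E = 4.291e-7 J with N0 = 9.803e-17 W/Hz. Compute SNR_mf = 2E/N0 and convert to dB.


SNR_lin = 2 * 4.291e-7 / 9.803e-17 = 8.754e9
SNR_dB = 10*log10(8.754e9) = 99.4 dB

99.4 dB


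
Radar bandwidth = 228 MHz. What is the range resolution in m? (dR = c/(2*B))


dR = 3e8 / (2 * 228000000.0) = 0.66 m

0.66 m


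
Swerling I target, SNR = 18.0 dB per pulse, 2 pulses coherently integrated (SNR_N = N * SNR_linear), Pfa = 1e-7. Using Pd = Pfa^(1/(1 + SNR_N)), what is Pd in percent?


SNR_lin = 10^(18.0/10) = 63.09573
SNR_N = 2 * 63.09573 = 126.19146
1/(1 + SNR_N) = 1/127.19146 = 0.0078622
Pd = (1e-7)^0.0078622 = 0.88098
Pd = 88.1%

88.1%


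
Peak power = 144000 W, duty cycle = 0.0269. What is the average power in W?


P_avg = 144000 * 0.0269 = 3873.6 W

3873.6 W


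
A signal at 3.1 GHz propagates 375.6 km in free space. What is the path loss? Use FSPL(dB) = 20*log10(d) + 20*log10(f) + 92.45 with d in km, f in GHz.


20*log10(375.6) = 51.49
20*log10(3.1) = 9.83
FSPL = 153.8 dB

153.8 dB


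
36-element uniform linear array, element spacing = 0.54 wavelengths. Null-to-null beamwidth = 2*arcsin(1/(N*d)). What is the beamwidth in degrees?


1/(N*d) = 1/(36*0.54) = 0.05144
BW = 2*arcsin(0.05144) = 5.9 degrees

5.9 degrees


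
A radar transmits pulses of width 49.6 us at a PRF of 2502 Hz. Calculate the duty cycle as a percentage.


DC = 49.6e-6 * 2502 * 100 = 12.41%

12.41%


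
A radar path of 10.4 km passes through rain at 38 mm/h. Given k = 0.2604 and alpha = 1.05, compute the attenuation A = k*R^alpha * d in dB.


gamma = 0.2604 * 38^1.05 = 11.86899 dB/km
A = 11.86899 * 10.4 = 123.44 dB

123.44 dB


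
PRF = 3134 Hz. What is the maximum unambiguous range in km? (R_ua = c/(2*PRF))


R_ua = 3e8 / (2 * 3134) = 47862.2 m = 47.9 km

47.9 km


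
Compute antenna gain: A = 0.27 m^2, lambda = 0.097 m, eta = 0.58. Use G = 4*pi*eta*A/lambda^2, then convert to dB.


G_linear = 4*pi*0.58*0.27/0.097^2 = 209.15
G_dB = 10*log10(209.15) = 23.2 dB

23.2 dB


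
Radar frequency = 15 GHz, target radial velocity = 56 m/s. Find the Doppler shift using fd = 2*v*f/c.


fd = 2 * 56 * 15000000000.0 / 3e8 = 5600.0 Hz

5600.0 Hz


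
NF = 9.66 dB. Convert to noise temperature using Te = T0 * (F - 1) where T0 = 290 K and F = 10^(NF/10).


NF_lin = 10^(9.66/10) = 9.246982
Te = 290 * (9.246982 - 1) = 2391.6 K

2391.6 K


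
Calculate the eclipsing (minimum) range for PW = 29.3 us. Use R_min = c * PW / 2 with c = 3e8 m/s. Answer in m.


R_min = 3e8 * 29.3e-6 / 2 = 4395.0 m

4395.0 m


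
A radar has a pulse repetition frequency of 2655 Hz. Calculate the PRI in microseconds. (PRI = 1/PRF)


PRI = 1/2655 = 0.0003766478 s = 376.6 us

376.6 us


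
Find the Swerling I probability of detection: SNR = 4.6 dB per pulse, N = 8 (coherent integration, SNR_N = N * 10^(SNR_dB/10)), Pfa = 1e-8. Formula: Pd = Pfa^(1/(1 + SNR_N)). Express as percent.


SNR_lin = 10^(4.6/10) = 2.88403
SNR_N = 8 * 2.88403 = 23.07224
1/(1 + SNR_N) = 1/24.07224 = 0.0415416
Pd = (1e-8)^0.0415416 = 0.46523
Pd = 46.5%

46.5%


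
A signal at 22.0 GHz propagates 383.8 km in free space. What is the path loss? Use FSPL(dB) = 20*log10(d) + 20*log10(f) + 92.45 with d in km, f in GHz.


20*log10(383.8) = 51.68
20*log10(22.0) = 26.85
FSPL = 171.0 dB

171.0 dB


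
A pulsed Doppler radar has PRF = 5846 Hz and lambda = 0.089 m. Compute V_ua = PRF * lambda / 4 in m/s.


V_ua = 5846 * 0.089 / 4 = 130.1 m/s

130.1 m/s


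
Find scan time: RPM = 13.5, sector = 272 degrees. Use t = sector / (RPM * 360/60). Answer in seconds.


t = 272 / (13.5 * 360) * 60 = 3.36 s

3.36 s


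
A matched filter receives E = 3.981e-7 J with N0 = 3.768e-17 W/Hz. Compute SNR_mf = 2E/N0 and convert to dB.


SNR_lin = 2 * 3.981e-7 / 3.768e-17 = 2.113e10
SNR_dB = 10*log10(2.113e10) = 103.2 dB

103.2 dB


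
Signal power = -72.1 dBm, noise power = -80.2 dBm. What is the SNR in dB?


SNR = -72.1 - (-80.2) = 8.1 dB

8.1 dB


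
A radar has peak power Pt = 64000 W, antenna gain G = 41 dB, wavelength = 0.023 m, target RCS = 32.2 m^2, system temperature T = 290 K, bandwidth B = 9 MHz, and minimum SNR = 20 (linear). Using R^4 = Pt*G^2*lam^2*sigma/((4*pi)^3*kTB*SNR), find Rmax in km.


G_lin = 10^(41/10) = 12589.254118
R^4 = 64000 * 12589.254118^2 * 0.023^2 * 32.2 / ((4*pi)^3 * 1.38e-23 * 290 * 9000000.0 * 20)
R^4 = 1.20868e20 m^4
R_max = (1.20868e20)^(1/4) = 104852.3 m = 104.9 km

104.9 km


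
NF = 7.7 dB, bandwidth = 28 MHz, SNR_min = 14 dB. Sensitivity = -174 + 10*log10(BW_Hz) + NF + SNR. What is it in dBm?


10*log10(28000000.0) = 74.47
S = -174 + 74.47 + 7.7 + 14 = -77.8 dBm

-77.8 dBm


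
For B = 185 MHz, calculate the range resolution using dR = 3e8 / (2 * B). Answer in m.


dR = 3e8 / (2 * 185000000.0) = 0.81 m

0.81 m


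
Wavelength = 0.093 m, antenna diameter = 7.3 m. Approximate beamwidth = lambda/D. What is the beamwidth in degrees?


BW_rad = 0.093 / 7.3 = 0.01274
BW_deg = 0.73 degrees

0.73 degrees


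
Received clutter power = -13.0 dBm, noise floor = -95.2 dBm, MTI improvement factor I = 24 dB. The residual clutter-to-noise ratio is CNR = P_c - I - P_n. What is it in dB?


CNR = -13.0 - 24 - (-95.2) = 58.2 dB

58.2 dB


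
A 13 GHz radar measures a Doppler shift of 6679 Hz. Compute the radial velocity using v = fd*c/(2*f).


v = 6679 * 3e8 / (2 * 13000000000.0) = 77.1 m/s

77.1 m/s


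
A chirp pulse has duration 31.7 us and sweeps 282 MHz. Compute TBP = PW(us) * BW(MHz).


TBP = 31.7 * 282 = 8939.4

8939.4


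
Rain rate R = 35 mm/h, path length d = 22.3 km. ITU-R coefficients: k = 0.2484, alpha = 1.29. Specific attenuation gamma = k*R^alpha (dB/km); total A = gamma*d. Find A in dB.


gamma = 0.2484 * 35^1.29 = 24.378073 dB/km
A = 24.378073 * 22.3 = 543.63 dB

543.63 dB


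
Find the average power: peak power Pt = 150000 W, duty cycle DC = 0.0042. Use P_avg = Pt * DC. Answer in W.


P_avg = 150000 * 0.0042 = 630.0 W

630.0 W


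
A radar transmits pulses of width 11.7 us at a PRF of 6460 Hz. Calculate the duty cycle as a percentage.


DC = 11.7e-6 * 6460 * 100 = 7.56%

7.56%


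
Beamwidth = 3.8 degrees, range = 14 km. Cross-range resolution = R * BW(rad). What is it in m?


BW_rad = 0.066322512
CR = 14000 * 0.066322512 = 928.5 m

928.5 m


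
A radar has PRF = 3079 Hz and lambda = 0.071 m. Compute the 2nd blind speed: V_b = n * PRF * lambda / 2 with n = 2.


V_blind = 2 * 3079 * 0.071 / 2 = 218.6 m/s

218.6 m/s


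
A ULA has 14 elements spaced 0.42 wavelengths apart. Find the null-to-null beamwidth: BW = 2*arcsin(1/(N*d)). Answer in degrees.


1/(N*d) = 1/(14*0.42) = 0.170068
BW = 2*arcsin(0.170068) = 19.6 degrees

19.6 degrees


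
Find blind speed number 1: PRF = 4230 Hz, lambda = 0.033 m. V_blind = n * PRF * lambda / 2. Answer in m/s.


V_blind = 1 * 4230 * 0.033 / 2 = 69.8 m/s

69.8 m/s


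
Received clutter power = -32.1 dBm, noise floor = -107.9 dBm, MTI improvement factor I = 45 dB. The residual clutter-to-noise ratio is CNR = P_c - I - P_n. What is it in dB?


CNR = -32.1 - 45 - (-107.9) = 30.8 dB

30.8 dB


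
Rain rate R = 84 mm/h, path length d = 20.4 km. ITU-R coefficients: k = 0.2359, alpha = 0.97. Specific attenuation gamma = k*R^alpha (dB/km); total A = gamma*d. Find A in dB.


gamma = 0.2359 * 84^0.97 = 17.349176 dB/km
A = 17.349176 * 20.4 = 353.92 dB

353.92 dB


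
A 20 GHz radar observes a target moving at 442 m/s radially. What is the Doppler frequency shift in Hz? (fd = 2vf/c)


fd = 2 * 442 * 20000000000.0 / 3e8 = 58933.3 Hz

58933.3 Hz


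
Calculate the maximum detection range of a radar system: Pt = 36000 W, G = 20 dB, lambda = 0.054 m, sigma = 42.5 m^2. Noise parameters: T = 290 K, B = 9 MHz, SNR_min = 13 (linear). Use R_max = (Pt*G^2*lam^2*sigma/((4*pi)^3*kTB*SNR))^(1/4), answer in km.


G_lin = 10^(20/10) = 100.0
R^4 = 36000 * 100.0^2 * 0.054^2 * 42.5 / ((4*pi)^3 * 1.38e-23 * 290 * 9000000.0 * 13)
R^4 = 4.8016e16 m^4
R_max = (4.8016e16)^(1/4) = 14802.9 m = 14.8 km

14.8 km


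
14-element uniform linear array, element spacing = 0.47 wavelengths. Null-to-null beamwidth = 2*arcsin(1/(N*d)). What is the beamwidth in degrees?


1/(N*d) = 1/(14*0.47) = 0.151976
BW = 2*arcsin(0.151976) = 17.5 degrees

17.5 degrees


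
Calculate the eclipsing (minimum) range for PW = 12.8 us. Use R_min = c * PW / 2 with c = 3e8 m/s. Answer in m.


R_min = 3e8 * 12.8e-6 / 2 = 1920.0 m

1920.0 m


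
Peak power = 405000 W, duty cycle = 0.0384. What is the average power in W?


P_avg = 405000 * 0.0384 = 15552.0 W

15552.0 W


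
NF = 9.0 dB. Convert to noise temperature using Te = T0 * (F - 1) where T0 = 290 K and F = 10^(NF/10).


NF_lin = 10^(9.0/10) = 7.943282
Te = 290 * (7.943282 - 1) = 2013.6 K

2013.6 K


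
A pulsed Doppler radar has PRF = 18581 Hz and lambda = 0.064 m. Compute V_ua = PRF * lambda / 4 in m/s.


V_ua = 18581 * 0.064 / 4 = 297.3 m/s

297.3 m/s


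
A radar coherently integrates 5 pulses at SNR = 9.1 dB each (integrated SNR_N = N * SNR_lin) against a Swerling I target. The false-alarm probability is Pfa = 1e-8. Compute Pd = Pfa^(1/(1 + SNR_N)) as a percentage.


SNR_lin = 10^(9.1/10) = 8.12831
SNR_N = 5 * 8.12831 = 40.64155
1/(1 + SNR_N) = 1/41.64155 = 0.0240145
Pd = (1e-8)^0.0240145 = 0.64252
Pd = 64.3%

64.3%


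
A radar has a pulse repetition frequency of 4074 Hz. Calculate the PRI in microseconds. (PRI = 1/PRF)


PRI = 1/4074 = 0.000245459 s = 245.5 us

245.5 us


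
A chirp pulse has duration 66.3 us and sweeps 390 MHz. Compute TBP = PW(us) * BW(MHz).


TBP = 66.3 * 390 = 25857.0

25857.0


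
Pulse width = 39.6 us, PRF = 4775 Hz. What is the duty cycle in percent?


DC = 39.6e-6 * 4775 * 100 = 18.91%

18.91%


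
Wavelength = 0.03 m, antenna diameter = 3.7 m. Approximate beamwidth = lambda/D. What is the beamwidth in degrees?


BW_rad = 0.03 / 3.7 = 0.008108
BW_deg = 0.46 degrees

0.46 degrees


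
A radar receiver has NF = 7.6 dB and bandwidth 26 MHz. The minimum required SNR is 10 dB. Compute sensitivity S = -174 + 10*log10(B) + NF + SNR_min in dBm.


10*log10(26000000.0) = 74.15
S = -174 + 74.15 + 7.6 + 10 = -82.3 dBm

-82.3 dBm


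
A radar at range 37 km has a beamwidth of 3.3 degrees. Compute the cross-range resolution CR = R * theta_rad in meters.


BW_rad = 0.057595865
CR = 37000 * 0.057595865 = 2131.0 m

2131.0 m


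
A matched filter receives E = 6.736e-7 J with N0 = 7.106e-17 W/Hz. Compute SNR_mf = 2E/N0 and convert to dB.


SNR_lin = 2 * 6.736e-7 / 7.106e-17 = 1.896e10
SNR_dB = 10*log10(1.896e10) = 102.8 dB

102.8 dB


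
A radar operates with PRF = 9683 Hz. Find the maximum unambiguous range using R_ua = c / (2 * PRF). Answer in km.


R_ua = 3e8 / (2 * 9683) = 15491.1 m = 15.5 km

15.5 km


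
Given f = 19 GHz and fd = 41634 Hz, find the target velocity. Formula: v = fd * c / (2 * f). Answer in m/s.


v = 41634 * 3e8 / (2 * 19000000000.0) = 328.7 m/s

328.7 m/s


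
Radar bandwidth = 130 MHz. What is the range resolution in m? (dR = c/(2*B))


dR = 3e8 / (2 * 130000000.0) = 1.15 m

1.15 m


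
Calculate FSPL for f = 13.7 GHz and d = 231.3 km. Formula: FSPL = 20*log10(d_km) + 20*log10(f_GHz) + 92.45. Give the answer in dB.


20*log10(231.3) = 47.28
20*log10(13.7) = 22.73
FSPL = 162.5 dB

162.5 dB


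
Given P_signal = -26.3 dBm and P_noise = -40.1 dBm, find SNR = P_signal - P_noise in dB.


SNR = -26.3 - (-40.1) = 13.8 dB

13.8 dB


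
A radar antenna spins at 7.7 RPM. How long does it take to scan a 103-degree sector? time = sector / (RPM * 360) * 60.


t = 103 / (7.7 * 360) * 60 = 2.23 s

2.23 s


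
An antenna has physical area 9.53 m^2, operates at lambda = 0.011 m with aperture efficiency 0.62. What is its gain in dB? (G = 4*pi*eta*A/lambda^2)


G_linear = 4*pi*0.62*9.53/0.011^2 = 613633.53
G_dB = 10*log10(613633.53) = 57.9 dB

57.9 dB


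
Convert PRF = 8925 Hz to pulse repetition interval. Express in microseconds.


PRI = 1/8925 = 0.0001120448 s = 112.0 us

112.0 us


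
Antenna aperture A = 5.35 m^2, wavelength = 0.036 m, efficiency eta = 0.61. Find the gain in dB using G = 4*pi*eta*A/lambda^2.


G_linear = 4*pi*0.61*5.35/0.036^2 = 31643.79
G_dB = 10*log10(31643.79) = 45.0 dB

45.0 dB


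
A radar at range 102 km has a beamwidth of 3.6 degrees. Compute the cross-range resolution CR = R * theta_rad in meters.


BW_rad = 0.062831853
CR = 102000 * 0.062831853 = 6408.8 m

6408.8 m


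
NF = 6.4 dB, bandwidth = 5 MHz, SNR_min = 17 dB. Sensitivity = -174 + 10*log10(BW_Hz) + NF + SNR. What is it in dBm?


10*log10(5000000.0) = 66.99
S = -174 + 66.99 + 6.4 + 17 = -83.6 dBm

-83.6 dBm


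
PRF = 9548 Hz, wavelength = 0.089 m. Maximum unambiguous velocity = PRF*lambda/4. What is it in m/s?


V_ua = 9548 * 0.089 / 4 = 212.4 m/s

212.4 m/s


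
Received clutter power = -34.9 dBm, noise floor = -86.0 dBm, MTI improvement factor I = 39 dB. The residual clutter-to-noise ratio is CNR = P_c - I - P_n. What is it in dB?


CNR = -34.9 - 39 - (-86.0) = 12.1 dB

12.1 dB


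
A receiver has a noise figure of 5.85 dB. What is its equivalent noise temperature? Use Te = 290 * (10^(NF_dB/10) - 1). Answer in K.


NF_lin = 10^(5.85/10) = 3.845918
Te = 290 * (3.845918 - 1) = 825.3 K

825.3 K


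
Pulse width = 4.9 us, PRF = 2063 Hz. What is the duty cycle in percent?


DC = 4.9e-6 * 2063 * 100 = 1.01%

1.01%


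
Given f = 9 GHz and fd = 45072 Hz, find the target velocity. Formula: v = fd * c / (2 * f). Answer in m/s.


v = 45072 * 3e8 / (2 * 9000000000.0) = 751.2 m/s

751.2 m/s


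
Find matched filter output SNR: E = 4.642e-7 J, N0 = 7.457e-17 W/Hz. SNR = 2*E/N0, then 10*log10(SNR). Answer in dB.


SNR_lin = 2 * 4.642e-7 / 7.457e-17 = 1.245e10
SNR_dB = 10*log10(1.245e10) = 101.0 dB

101.0 dB


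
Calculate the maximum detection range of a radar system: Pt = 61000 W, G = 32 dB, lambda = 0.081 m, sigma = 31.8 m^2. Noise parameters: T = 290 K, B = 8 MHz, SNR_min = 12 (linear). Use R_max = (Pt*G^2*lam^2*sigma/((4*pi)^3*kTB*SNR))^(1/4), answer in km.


G_lin = 10^(32/10) = 1584.893192
R^4 = 61000 * 1584.893192^2 * 0.081^2 * 31.8 / ((4*pi)^3 * 1.38e-23 * 290 * 8000000.0 * 12)
R^4 = 4.19323e19 m^4
R_max = (4.19323e19)^(1/4) = 80470.6 m = 80.5 km

80.5 km


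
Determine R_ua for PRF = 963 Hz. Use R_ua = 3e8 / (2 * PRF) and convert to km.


R_ua = 3e8 / (2 * 963) = 155763.2 m = 155.8 km

155.8 km


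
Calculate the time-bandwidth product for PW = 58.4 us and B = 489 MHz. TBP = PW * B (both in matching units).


TBP = 58.4 * 489 = 28557.6

28557.6


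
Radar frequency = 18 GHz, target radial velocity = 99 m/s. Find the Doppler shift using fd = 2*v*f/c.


fd = 2 * 99 * 18000000000.0 / 3e8 = 11880.0 Hz

11880.0 Hz


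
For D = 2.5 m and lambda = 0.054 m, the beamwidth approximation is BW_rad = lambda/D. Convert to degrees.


BW_rad = 0.054 / 2.5 = 0.0216
BW_deg = 1.24 degrees

1.24 degrees


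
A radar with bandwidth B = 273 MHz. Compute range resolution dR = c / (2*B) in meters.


dR = 3e8 / (2 * 273000000.0) = 0.55 m

0.55 m


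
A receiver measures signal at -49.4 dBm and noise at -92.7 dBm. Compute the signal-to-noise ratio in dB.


SNR = -49.4 - (-92.7) = 43.3 dB

43.3 dB


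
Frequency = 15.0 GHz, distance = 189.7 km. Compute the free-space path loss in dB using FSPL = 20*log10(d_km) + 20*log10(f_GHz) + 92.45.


20*log10(189.7) = 45.56
20*log10(15.0) = 23.52
FSPL = 161.5 dB

161.5 dB


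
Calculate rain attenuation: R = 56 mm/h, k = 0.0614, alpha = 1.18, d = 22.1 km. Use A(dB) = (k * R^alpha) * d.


gamma = 0.0614 * 56^1.18 = 7.096272 dB/km
A = 7.096272 * 22.1 = 156.83 dB

156.83 dB


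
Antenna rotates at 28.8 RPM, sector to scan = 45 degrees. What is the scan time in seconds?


t = 45 / (28.8 * 360) * 60 = 0.26 s

0.26 s


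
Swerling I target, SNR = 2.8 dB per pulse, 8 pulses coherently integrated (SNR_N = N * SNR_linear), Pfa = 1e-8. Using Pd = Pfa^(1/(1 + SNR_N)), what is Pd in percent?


SNR_lin = 10^(2.8/10) = 1.90546
SNR_N = 8 * 1.90546 = 15.24368
1/(1 + SNR_N) = 1/16.24368 = 0.0615624
Pd = (1e-8)^0.0615624 = 0.32174
Pd = 32.2%

32.2%


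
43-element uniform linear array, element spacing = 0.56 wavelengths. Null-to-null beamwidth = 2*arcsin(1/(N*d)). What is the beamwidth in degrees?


1/(N*d) = 1/(43*0.56) = 0.041528
BW = 2*arcsin(0.041528) = 4.8 degrees

4.8 degrees


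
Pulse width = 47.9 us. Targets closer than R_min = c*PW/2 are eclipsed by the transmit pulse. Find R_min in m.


R_min = 3e8 * 47.9e-6 / 2 = 7185.0 m

7185.0 m


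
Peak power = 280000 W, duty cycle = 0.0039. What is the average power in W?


P_avg = 280000 * 0.0039 = 1092.0 W

1092.0 W


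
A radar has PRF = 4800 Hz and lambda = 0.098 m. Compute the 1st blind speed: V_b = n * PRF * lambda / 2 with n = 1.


V_blind = 1 * 4800 * 0.098 / 2 = 235.2 m/s

235.2 m/s


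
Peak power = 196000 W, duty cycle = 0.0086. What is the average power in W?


P_avg = 196000 * 0.0086 = 1685.6 W

1685.6 W


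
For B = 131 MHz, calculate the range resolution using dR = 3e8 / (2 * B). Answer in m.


dR = 3e8 / (2 * 131000000.0) = 1.15 m

1.15 m


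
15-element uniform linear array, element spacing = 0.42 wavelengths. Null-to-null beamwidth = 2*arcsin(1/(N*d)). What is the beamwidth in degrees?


1/(N*d) = 1/(15*0.42) = 0.15873
BW = 2*arcsin(0.15873) = 18.3 degrees

18.3 degrees


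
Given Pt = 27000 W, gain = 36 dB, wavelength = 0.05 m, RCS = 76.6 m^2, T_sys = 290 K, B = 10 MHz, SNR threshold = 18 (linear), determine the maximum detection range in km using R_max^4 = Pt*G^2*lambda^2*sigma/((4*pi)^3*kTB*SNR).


G_lin = 10^(36/10) = 3981.071706
R^4 = 27000 * 3981.071706^2 * 0.05^2 * 76.6 / ((4*pi)^3 * 1.38e-23 * 290 * 10000000.0 * 18)
R^4 = 5.73262e19 m^4
R_max = (5.73262e19)^(1/4) = 87013.8 m = 87.0 km

87.0 km


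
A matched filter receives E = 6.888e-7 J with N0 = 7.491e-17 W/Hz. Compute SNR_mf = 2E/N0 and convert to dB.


SNR_lin = 2 * 6.888e-7 / 7.491e-17 = 1.839e10
SNR_dB = 10*log10(1.839e10) = 102.6 dB

102.6 dB


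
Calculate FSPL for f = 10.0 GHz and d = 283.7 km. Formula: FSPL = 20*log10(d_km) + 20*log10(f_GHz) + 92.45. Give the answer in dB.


20*log10(283.7) = 49.06
20*log10(10.0) = 20.0
FSPL = 161.5 dB

161.5 dB


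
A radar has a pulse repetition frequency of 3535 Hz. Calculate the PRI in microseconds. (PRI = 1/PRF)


PRI = 1/3535 = 0.0002828854 s = 282.9 us

282.9 us


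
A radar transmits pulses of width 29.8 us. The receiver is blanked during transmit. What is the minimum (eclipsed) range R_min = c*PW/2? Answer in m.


R_min = 3e8 * 29.8e-6 / 2 = 4470.0 m

4470.0 m


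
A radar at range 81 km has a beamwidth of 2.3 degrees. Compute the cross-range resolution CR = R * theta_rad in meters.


BW_rad = 0.040142573
CR = 81000 * 0.040142573 = 3251.5 m

3251.5 m


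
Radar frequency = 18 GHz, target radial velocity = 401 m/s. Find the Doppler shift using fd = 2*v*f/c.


fd = 2 * 401 * 18000000000.0 / 3e8 = 48120.0 Hz

48120.0 Hz


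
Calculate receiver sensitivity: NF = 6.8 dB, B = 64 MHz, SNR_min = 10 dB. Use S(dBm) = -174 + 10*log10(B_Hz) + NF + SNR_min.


10*log10(64000000.0) = 78.06
S = -174 + 78.06 + 6.8 + 10 = -79.1 dBm

-79.1 dBm


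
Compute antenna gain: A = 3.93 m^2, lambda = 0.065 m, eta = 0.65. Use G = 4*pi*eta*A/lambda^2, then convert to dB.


G_linear = 4*pi*0.65*3.93/0.065^2 = 7597.82
G_dB = 10*log10(7597.82) = 38.8 dB

38.8 dB


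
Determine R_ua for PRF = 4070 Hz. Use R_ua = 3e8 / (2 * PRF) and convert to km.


R_ua = 3e8 / (2 * 4070) = 36855.0 m = 36.9 km

36.9 km


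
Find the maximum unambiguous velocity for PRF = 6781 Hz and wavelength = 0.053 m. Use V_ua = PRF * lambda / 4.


V_ua = 6781 * 0.053 / 4 = 89.8 m/s

89.8 m/s


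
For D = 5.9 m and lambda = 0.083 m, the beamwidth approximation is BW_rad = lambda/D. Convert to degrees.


BW_rad = 0.083 / 5.9 = 0.014068
BW_deg = 0.81 degrees

0.81 degrees


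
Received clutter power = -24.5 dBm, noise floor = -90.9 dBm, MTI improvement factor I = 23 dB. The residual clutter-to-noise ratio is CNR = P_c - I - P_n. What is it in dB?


CNR = -24.5 - 23 - (-90.9) = 43.4 dB

43.4 dB


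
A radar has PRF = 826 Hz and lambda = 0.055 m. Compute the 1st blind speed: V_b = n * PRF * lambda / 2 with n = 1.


V_blind = 1 * 826 * 0.055 / 2 = 22.7 m/s

22.7 m/s


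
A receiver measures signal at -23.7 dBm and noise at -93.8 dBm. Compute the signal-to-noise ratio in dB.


SNR = -23.7 - (-93.8) = 70.1 dB

70.1 dB


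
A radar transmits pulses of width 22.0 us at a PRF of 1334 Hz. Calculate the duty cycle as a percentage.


DC = 22.0e-6 * 1334 * 100 = 2.93%

2.93%


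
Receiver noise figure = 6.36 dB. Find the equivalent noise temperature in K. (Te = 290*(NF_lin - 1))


NF_lin = 10^(6.36/10) = 4.325138
Te = 290 * (4.325138 - 1) = 964.3 K

964.3 K


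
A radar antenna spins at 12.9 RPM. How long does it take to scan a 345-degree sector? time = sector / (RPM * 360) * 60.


t = 345 / (12.9 * 360) * 60 = 4.46 s

4.46 s


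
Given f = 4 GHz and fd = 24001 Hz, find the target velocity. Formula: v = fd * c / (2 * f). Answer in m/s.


v = 24001 * 3e8 / (2 * 4000000000.0) = 900.0 m/s

900.0 m/s


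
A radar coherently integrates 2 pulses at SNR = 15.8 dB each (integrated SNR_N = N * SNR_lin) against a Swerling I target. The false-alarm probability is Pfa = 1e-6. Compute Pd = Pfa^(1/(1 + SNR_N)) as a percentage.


SNR_lin = 10^(15.8/10) = 38.01894
SNR_N = 2 * 38.01894 = 76.03788
1/(1 + SNR_N) = 1/77.03788 = 0.0129806
Pd = (1e-6)^0.0129806 = 0.83583
Pd = 83.6%

83.6%


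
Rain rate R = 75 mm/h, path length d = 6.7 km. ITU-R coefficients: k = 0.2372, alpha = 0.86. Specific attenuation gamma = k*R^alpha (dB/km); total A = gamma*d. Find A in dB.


gamma = 0.2372 * 75^0.86 = 9.720025 dB/km
A = 9.720025 * 6.7 = 65.12 dB

65.12 dB


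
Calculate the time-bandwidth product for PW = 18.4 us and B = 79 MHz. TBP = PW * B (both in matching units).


TBP = 18.4 * 79 = 1453.6

1453.6


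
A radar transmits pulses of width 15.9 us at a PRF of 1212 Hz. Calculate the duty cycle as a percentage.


DC = 15.9e-6 * 1212 * 100 = 1.93%

1.93%


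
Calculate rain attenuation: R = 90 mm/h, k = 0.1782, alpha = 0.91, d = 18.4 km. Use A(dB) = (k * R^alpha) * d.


gamma = 0.1782 * 90^0.91 = 10.697157 dB/km
A = 10.697157 * 18.4 = 196.83 dB

196.83 dB


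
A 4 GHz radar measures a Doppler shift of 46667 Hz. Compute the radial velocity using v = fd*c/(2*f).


v = 46667 * 3e8 / (2 * 4000000000.0) = 1750.0 m/s

1750.0 m/s


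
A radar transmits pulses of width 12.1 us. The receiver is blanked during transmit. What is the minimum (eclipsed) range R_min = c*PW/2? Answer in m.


R_min = 3e8 * 12.1e-6 / 2 = 1815.0 m

1815.0 m


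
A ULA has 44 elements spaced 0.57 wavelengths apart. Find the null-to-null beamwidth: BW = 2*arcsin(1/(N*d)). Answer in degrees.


1/(N*d) = 1/(44*0.57) = 0.039872
BW = 2*arcsin(0.039872) = 4.6 degrees

4.6 degrees


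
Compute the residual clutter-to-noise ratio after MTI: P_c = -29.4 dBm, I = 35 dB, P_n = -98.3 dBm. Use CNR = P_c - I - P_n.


CNR = -29.4 - 35 - (-98.3) = 33.9 dB

33.9 dB


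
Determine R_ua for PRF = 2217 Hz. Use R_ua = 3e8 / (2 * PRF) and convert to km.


R_ua = 3e8 / (2 * 2217) = 67659.0 m = 67.7 km

67.7 km


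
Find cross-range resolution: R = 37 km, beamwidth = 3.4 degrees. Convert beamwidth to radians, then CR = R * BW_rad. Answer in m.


BW_rad = 0.059341195
CR = 37000 * 0.059341195 = 2195.6 m

2195.6 m


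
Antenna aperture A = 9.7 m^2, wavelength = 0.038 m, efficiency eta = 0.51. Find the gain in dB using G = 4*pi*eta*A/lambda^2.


G_linear = 4*pi*0.51*9.7/0.038^2 = 43051.13
G_dB = 10*log10(43051.13) = 46.3 dB

46.3 dB


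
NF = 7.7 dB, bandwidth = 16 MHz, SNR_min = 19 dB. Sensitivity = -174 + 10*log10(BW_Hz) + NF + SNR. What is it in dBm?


10*log10(16000000.0) = 72.04
S = -174 + 72.04 + 7.7 + 19 = -75.3 dBm

-75.3 dBm


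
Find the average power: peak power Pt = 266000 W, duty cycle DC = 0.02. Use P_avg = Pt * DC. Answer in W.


P_avg = 266000 * 0.02 = 5320.0 W

5320.0 W


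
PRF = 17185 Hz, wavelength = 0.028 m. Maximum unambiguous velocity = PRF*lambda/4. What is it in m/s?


V_ua = 17185 * 0.028 / 4 = 120.3 m/s

120.3 m/s


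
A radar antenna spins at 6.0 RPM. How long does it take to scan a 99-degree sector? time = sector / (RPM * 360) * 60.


t = 99 / (6.0 * 360) * 60 = 2.75 s

2.75 s


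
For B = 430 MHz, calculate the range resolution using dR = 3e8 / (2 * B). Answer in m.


dR = 3e8 / (2 * 430000000.0) = 0.35 m

0.35 m


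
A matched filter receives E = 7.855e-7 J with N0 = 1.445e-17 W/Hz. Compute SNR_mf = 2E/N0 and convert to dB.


SNR_lin = 2 * 7.855e-7 / 1.445e-17 = 1.087e11
SNR_dB = 10*log10(1.087e11) = 110.4 dB

110.4 dB


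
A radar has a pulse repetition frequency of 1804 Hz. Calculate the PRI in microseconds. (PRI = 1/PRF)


PRI = 1/1804 = 0.0005543237 s = 554.3 us

554.3 us


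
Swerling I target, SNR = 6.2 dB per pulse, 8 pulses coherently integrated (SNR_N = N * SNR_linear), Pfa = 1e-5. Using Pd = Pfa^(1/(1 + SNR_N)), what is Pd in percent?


SNR_lin = 10^(6.2/10) = 4.16869
SNR_N = 8 * 4.16869 = 33.34952
1/(1 + SNR_N) = 1/34.34952 = 0.0291125
Pd = (1e-5)^0.0291125 = 0.71522
Pd = 71.5%

71.5%


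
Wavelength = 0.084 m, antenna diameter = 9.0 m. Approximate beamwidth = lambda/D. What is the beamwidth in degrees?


BW_rad = 0.084 / 9.0 = 0.009333
BW_deg = 0.53 degrees

0.53 degrees


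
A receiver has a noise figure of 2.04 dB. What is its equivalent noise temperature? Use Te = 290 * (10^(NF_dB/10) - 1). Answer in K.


NF_lin = 10^(2.04/10) = 1.599558
Te = 290 * (1.599558 - 1) = 173.9 K

173.9 K


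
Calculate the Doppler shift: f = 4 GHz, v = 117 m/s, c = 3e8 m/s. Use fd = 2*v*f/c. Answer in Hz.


fd = 2 * 117 * 4000000000.0 / 3e8 = 3120.0 Hz

3120.0 Hz


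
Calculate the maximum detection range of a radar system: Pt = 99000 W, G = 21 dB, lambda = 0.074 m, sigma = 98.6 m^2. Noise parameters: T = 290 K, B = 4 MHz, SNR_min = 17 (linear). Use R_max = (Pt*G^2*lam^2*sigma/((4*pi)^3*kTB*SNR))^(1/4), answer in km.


G_lin = 10^(21/10) = 125.892541
R^4 = 99000 * 125.892541^2 * 0.074^2 * 98.6 / ((4*pi)^3 * 1.38e-23 * 290 * 4000000.0 * 17)
R^4 = 1.56877e18 m^4
R_max = (1.56877e18)^(1/4) = 35390.8 m = 35.4 km

35.4 km


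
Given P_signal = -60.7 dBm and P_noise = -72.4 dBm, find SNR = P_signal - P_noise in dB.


SNR = -60.7 - (-72.4) = 11.7 dB

11.7 dB


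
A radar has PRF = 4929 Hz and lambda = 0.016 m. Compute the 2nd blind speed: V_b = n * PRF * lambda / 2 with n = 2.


V_blind = 2 * 4929 * 0.016 / 2 = 78.9 m/s

78.9 m/s


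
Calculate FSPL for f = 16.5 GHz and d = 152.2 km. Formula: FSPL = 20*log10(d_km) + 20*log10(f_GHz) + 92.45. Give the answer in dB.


20*log10(152.2) = 43.65
20*log10(16.5) = 24.35
FSPL = 160.4 dB

160.4 dB


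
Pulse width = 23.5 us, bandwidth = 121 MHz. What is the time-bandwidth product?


TBP = 23.5 * 121 = 2843.5

2843.5


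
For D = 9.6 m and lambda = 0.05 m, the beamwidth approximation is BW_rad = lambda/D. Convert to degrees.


BW_rad = 0.05 / 9.6 = 0.005208
BW_deg = 0.3 degrees

0.3 degrees


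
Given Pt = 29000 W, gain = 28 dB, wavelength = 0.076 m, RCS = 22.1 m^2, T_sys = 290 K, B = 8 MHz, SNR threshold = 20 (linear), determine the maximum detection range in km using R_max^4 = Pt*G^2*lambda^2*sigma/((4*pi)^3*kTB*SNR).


G_lin = 10^(28/10) = 630.957344
R^4 = 29000 * 630.957344^2 * 0.076^2 * 22.1 / ((4*pi)^3 * 1.38e-23 * 290 * 8000000.0 * 20)
R^4 = 1.15982e18 m^4
R_max = (1.15982e18)^(1/4) = 32816.9 m = 32.8 km

32.8 km


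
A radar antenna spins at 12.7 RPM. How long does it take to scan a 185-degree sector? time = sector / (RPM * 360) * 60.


t = 185 / (12.7 * 360) * 60 = 2.43 s

2.43 s


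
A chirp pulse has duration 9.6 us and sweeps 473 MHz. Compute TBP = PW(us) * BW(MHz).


TBP = 9.6 * 473 = 4540.8

4540.8


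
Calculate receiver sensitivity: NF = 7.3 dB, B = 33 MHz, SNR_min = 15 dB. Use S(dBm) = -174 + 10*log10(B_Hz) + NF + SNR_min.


10*log10(33000000.0) = 75.19
S = -174 + 75.19 + 7.3 + 15 = -76.5 dBm

-76.5 dBm


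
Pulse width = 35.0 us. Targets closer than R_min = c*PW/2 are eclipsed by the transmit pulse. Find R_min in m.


R_min = 3e8 * 35.0e-6 / 2 = 5250.0 m

5250.0 m


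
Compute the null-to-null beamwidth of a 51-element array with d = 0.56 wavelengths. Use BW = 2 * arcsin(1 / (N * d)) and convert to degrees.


1/(N*d) = 1/(51*0.56) = 0.035014
BW = 2*arcsin(0.035014) = 4.0 degrees

4.0 degrees


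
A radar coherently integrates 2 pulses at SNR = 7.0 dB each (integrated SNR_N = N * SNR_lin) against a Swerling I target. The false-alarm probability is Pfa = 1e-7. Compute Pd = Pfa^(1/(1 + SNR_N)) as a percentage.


SNR_lin = 10^(7.0/10) = 5.01187
SNR_N = 2 * 5.01187 = 10.02374
1/(1 + SNR_N) = 1/11.02374 = 0.0907133
Pd = (1e-7)^0.0907133 = 0.23174
Pd = 23.2%

23.2%


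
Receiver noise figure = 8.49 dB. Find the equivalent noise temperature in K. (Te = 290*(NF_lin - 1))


NF_lin = 10^(8.49/10) = 7.063176
Te = 290 * (7.063176 - 1) = 1758.3 K

1758.3 K


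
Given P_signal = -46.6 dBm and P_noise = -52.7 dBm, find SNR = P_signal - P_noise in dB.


SNR = -46.6 - (-52.7) = 6.1 dB

6.1 dB


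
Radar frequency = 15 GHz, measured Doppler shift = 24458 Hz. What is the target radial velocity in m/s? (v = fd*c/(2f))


v = 24458 * 3e8 / (2 * 15000000000.0) = 244.6 m/s

244.6 m/s


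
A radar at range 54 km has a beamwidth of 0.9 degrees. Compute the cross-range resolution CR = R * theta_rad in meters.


BW_rad = 0.015707963
CR = 54000 * 0.015707963 = 848.2 m

848.2 m


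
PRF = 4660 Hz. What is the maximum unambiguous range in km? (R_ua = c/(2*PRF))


R_ua = 3e8 / (2 * 4660) = 32188.8 m = 32.2 km

32.2 km


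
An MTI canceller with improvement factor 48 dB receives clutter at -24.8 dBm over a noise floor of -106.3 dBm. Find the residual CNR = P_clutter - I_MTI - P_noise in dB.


CNR = -24.8 - 48 - (-106.3) = 33.5 dB

33.5 dB


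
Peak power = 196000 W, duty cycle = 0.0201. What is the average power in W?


P_avg = 196000 * 0.0201 = 3939.6 W

3939.6 W


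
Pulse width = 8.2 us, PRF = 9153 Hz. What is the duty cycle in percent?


DC = 8.2e-6 * 9153 * 100 = 7.51%

7.51%


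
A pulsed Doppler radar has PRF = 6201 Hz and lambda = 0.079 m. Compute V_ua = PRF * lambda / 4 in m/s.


V_ua = 6201 * 0.079 / 4 = 122.5 m/s

122.5 m/s


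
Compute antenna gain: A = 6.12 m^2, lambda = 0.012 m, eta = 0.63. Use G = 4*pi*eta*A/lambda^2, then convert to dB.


G_linear = 4*pi*0.63*6.12/0.012^2 = 336464.57
G_dB = 10*log10(336464.57) = 55.3 dB

55.3 dB


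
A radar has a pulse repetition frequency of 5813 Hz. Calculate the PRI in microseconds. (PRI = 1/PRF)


PRI = 1/5813 = 0.0001720282 s = 172.0 us

172.0 us


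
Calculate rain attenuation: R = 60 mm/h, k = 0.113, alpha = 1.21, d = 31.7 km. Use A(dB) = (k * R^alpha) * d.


gamma = 0.113 * 60^1.21 = 16.019223 dB/km
A = 16.019223 * 31.7 = 507.81 dB

507.81 dB


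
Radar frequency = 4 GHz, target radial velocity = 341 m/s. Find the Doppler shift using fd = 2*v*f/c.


fd = 2 * 341 * 4000000000.0 / 3e8 = 9093.3 Hz

9093.3 Hz


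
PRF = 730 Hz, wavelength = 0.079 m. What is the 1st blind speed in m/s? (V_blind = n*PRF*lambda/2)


V_blind = 1 * 730 * 0.079 / 2 = 28.8 m/s

28.8 m/s


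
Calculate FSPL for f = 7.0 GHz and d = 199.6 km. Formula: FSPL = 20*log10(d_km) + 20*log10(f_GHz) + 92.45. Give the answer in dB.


20*log10(199.6) = 46.0
20*log10(7.0) = 16.9
FSPL = 155.4 dB

155.4 dB


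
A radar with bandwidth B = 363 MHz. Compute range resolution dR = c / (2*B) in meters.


dR = 3e8 / (2 * 363000000.0) = 0.41 m

0.41 m


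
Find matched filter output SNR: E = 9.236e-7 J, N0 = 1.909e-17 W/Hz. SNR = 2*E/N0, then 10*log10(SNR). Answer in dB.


SNR_lin = 2 * 9.236e-7 / 1.909e-17 = 9.676e10
SNR_dB = 10*log10(9.676e10) = 109.9 dB

109.9 dB


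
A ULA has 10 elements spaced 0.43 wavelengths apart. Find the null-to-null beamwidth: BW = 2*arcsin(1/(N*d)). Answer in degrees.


1/(N*d) = 1/(10*0.43) = 0.232558
BW = 2*arcsin(0.232558) = 26.9 degrees

26.9 degrees


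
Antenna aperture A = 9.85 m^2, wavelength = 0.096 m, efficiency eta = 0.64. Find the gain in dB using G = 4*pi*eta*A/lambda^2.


G_linear = 4*pi*0.64*9.85/0.096^2 = 8595.75
G_dB = 10*log10(8595.75) = 39.3 dB

39.3 dB


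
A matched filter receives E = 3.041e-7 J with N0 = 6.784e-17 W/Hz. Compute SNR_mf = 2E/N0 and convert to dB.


SNR_lin = 2 * 3.041e-7 / 6.784e-17 = 8.965e9
SNR_dB = 10*log10(8.965e9) = 99.5 dB

99.5 dB


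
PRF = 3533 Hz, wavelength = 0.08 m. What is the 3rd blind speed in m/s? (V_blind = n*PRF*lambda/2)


V_blind = 3 * 3533 * 0.08 / 2 = 424.0 m/s

424.0 m/s


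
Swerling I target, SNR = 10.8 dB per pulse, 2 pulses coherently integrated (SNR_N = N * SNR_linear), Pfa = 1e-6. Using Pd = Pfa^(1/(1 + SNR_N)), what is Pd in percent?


SNR_lin = 10^(10.8/10) = 12.02264
SNR_N = 2 * 12.02264 = 24.04528
1/(1 + SNR_N) = 1/25.04528 = 0.0399277
Pd = (1e-6)^0.0399277 = 0.57602
Pd = 57.6%

57.6%


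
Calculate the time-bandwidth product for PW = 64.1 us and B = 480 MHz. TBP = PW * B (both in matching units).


TBP = 64.1 * 480 = 30768.0

30768.0


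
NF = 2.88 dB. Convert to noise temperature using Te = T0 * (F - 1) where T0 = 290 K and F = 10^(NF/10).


NF_lin = 10^(2.88/10) = 1.940886
Te = 290 * (1.940886 - 1) = 272.9 K

272.9 K


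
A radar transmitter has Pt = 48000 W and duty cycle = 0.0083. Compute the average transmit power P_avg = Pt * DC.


P_avg = 48000 * 0.0083 = 398.4 W

398.4 W


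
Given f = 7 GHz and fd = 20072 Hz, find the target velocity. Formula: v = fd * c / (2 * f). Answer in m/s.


v = 20072 * 3e8 / (2 * 7000000000.0) = 430.1 m/s

430.1 m/s


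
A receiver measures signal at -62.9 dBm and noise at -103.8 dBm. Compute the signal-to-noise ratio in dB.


SNR = -62.9 - (-103.8) = 40.9 dB

40.9 dB


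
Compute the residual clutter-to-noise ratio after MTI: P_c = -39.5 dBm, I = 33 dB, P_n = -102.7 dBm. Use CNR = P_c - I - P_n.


CNR = -39.5 - 33 - (-102.7) = 30.2 dB

30.2 dB


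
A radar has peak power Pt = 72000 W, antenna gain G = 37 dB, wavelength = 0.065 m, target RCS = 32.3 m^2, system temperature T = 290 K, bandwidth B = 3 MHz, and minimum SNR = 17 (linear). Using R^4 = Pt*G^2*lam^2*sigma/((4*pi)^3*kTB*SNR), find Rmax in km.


G_lin = 10^(37/10) = 5011.872336
R^4 = 72000 * 5011.872336^2 * 0.065^2 * 32.3 / ((4*pi)^3 * 1.38e-23 * 290 * 3000000.0 * 17)
R^4 = 6.09375e20 m^4
R_max = (6.09375e20)^(1/4) = 157116.3 m = 157.1 km

157.1 km


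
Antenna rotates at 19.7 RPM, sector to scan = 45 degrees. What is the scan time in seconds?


t = 45 / (19.7 * 360) * 60 = 0.38 s

0.38 s


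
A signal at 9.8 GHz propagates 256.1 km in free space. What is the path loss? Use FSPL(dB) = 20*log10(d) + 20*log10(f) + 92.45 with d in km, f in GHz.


20*log10(256.1) = 48.17
20*log10(9.8) = 19.82
FSPL = 160.4 dB

160.4 dB


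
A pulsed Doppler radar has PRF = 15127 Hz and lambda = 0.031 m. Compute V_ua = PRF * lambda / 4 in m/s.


V_ua = 15127 * 0.031 / 4 = 117.2 m/s

117.2 m/s


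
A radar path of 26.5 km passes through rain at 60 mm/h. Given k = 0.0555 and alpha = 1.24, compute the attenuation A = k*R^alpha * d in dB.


gamma = 0.0555 * 60^1.24 = 8.896118 dB/km
A = 8.896118 * 26.5 = 235.75 dB

235.75 dB


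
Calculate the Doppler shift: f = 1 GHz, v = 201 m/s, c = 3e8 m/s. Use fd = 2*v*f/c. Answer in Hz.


fd = 2 * 201 * 1000000000.0 / 3e8 = 1340.0 Hz

1340.0 Hz


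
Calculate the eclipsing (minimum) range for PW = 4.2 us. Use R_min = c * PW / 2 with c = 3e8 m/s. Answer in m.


R_min = 3e8 * 4.2e-6 / 2 = 630.0 m

630.0 m


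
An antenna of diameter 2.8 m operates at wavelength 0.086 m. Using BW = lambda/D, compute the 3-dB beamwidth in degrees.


BW_rad = 0.086 / 2.8 = 0.030714
BW_deg = 1.76 degrees

1.76 degrees


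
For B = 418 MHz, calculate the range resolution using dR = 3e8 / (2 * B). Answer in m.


dR = 3e8 / (2 * 418000000.0) = 0.36 m

0.36 m


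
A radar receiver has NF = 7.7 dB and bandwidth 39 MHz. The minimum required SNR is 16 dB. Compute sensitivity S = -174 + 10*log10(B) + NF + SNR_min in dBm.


10*log10(39000000.0) = 75.91
S = -174 + 75.91 + 7.7 + 16 = -74.4 dBm

-74.4 dBm


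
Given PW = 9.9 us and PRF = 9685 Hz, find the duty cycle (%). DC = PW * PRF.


DC = 9.9e-6 * 9685 * 100 = 9.59%

9.59%


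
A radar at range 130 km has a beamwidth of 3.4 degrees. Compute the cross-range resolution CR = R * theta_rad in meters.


BW_rad = 0.059341195
CR = 130000 * 0.059341195 = 7714.4 m

7714.4 m


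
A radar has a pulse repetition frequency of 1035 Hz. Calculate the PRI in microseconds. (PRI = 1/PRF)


PRI = 1/1035 = 0.0009661836 s = 966.2 us

966.2 us
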